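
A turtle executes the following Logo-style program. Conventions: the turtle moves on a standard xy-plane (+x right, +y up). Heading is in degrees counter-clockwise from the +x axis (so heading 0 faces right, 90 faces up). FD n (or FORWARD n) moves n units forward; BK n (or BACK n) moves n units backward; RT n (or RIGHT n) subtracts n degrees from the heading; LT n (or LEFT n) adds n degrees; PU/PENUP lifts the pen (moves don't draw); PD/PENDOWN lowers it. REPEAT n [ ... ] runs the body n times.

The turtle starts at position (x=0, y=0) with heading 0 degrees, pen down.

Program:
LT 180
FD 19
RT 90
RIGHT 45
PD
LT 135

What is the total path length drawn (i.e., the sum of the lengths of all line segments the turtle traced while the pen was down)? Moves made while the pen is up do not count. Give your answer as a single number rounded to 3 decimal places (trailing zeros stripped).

Executing turtle program step by step:
Start: pos=(0,0), heading=0, pen down
LT 180: heading 0 -> 180
FD 19: (0,0) -> (-19,0) [heading=180, draw]
RT 90: heading 180 -> 90
RT 45: heading 90 -> 45
PD: pen down
LT 135: heading 45 -> 180
Final: pos=(-19,0), heading=180, 1 segment(s) drawn

Segment lengths:
  seg 1: (0,0) -> (-19,0), length = 19
Total = 19

Answer: 19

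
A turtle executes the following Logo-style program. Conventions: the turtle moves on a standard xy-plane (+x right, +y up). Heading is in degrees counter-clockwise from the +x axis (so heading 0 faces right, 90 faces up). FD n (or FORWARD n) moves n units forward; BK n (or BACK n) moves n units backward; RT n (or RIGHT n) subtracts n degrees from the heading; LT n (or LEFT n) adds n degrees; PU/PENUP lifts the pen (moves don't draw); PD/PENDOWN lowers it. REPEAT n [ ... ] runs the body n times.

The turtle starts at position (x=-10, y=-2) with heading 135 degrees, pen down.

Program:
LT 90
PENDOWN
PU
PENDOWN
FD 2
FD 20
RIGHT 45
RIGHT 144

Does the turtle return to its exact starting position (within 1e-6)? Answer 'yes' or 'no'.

Answer: no

Derivation:
Executing turtle program step by step:
Start: pos=(-10,-2), heading=135, pen down
LT 90: heading 135 -> 225
PD: pen down
PU: pen up
PD: pen down
FD 2: (-10,-2) -> (-11.414,-3.414) [heading=225, draw]
FD 20: (-11.414,-3.414) -> (-25.556,-17.556) [heading=225, draw]
RT 45: heading 225 -> 180
RT 144: heading 180 -> 36
Final: pos=(-25.556,-17.556), heading=36, 2 segment(s) drawn

Start position: (-10, -2)
Final position: (-25.556, -17.556)
Distance = 22; >= 1e-6 -> NOT closed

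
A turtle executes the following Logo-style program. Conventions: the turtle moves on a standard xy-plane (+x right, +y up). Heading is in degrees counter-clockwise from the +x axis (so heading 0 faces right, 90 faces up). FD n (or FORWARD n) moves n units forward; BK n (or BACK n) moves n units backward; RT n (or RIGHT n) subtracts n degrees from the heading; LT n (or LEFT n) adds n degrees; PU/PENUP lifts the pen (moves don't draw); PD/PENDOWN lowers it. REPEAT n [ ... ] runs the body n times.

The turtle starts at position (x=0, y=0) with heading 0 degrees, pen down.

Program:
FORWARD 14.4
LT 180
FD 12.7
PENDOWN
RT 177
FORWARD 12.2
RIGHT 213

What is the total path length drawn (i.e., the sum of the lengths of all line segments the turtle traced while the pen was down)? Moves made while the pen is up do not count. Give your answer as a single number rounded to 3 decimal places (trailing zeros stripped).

Executing turtle program step by step:
Start: pos=(0,0), heading=0, pen down
FD 14.4: (0,0) -> (14.4,0) [heading=0, draw]
LT 180: heading 0 -> 180
FD 12.7: (14.4,0) -> (1.7,0) [heading=180, draw]
PD: pen down
RT 177: heading 180 -> 3
FD 12.2: (1.7,0) -> (13.883,0.638) [heading=3, draw]
RT 213: heading 3 -> 150
Final: pos=(13.883,0.638), heading=150, 3 segment(s) drawn

Segment lengths:
  seg 1: (0,0) -> (14.4,0), length = 14.4
  seg 2: (14.4,0) -> (1.7,0), length = 12.7
  seg 3: (1.7,0) -> (13.883,0.638), length = 12.2
Total = 39.3

Answer: 39.3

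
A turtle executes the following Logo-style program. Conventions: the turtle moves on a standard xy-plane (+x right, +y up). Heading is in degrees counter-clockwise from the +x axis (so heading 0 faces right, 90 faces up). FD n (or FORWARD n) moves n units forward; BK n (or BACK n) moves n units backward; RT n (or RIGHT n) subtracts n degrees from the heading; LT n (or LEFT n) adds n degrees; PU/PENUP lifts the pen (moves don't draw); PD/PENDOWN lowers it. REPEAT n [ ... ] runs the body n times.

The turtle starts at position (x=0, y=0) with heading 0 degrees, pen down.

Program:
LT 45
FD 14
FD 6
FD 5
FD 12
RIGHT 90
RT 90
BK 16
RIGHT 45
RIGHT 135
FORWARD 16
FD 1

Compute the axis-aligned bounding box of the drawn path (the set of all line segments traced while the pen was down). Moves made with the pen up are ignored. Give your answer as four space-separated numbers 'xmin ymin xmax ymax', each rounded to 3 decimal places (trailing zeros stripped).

Answer: 0 0 49.497 49.497

Derivation:
Executing turtle program step by step:
Start: pos=(0,0), heading=0, pen down
LT 45: heading 0 -> 45
FD 14: (0,0) -> (9.899,9.899) [heading=45, draw]
FD 6: (9.899,9.899) -> (14.142,14.142) [heading=45, draw]
FD 5: (14.142,14.142) -> (17.678,17.678) [heading=45, draw]
FD 12: (17.678,17.678) -> (26.163,26.163) [heading=45, draw]
RT 90: heading 45 -> 315
RT 90: heading 315 -> 225
BK 16: (26.163,26.163) -> (37.477,37.477) [heading=225, draw]
RT 45: heading 225 -> 180
RT 135: heading 180 -> 45
FD 16: (37.477,37.477) -> (48.79,48.79) [heading=45, draw]
FD 1: (48.79,48.79) -> (49.497,49.497) [heading=45, draw]
Final: pos=(49.497,49.497), heading=45, 7 segment(s) drawn

Segment endpoints: x in {0, 9.899, 14.142, 17.678, 26.163, 37.477, 48.79, 49.497}, y in {0, 9.899, 14.142, 17.678, 26.163, 37.477, 48.79, 49.497}
xmin=0, ymin=0, xmax=49.497, ymax=49.497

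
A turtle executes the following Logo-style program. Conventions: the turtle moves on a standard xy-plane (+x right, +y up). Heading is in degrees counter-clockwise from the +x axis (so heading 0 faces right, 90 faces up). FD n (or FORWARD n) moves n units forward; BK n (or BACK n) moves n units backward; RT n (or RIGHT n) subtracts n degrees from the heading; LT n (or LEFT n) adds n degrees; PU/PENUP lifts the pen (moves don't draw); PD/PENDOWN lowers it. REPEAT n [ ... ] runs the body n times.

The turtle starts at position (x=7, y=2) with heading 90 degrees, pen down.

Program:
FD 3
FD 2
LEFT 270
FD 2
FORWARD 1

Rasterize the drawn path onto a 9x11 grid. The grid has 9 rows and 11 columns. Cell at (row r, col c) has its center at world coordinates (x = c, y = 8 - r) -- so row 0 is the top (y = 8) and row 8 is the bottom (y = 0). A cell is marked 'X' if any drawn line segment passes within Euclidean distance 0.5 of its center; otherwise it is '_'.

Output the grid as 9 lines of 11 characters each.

Segment 0: (7,2) -> (7,5)
Segment 1: (7,5) -> (7,7)
Segment 2: (7,7) -> (9,7)
Segment 3: (9,7) -> (10,7)

Answer: ___________
_______XXXX
_______X___
_______X___
_______X___
_______X___
_______X___
___________
___________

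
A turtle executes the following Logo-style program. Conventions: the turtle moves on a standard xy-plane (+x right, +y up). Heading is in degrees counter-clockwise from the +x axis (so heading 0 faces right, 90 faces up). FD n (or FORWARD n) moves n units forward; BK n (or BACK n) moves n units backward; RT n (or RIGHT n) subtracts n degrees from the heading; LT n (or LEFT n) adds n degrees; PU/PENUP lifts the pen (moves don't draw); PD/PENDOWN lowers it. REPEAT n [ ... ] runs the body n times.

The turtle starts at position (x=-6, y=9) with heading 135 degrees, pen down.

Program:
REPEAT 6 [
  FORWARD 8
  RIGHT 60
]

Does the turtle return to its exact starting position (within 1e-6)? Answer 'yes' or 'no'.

Answer: yes

Derivation:
Executing turtle program step by step:
Start: pos=(-6,9), heading=135, pen down
REPEAT 6 [
  -- iteration 1/6 --
  FD 8: (-6,9) -> (-11.657,14.657) [heading=135, draw]
  RT 60: heading 135 -> 75
  -- iteration 2/6 --
  FD 8: (-11.657,14.657) -> (-9.586,22.384) [heading=75, draw]
  RT 60: heading 75 -> 15
  -- iteration 3/6 --
  FD 8: (-9.586,22.384) -> (-1.859,24.455) [heading=15, draw]
  RT 60: heading 15 -> 315
  -- iteration 4/6 --
  FD 8: (-1.859,24.455) -> (3.798,18.798) [heading=315, draw]
  RT 60: heading 315 -> 255
  -- iteration 5/6 --
  FD 8: (3.798,18.798) -> (1.727,11.071) [heading=255, draw]
  RT 60: heading 255 -> 195
  -- iteration 6/6 --
  FD 8: (1.727,11.071) -> (-6,9) [heading=195, draw]
  RT 60: heading 195 -> 135
]
Final: pos=(-6,9), heading=135, 6 segment(s) drawn

Start position: (-6, 9)
Final position: (-6, 9)
Distance = 0; < 1e-6 -> CLOSED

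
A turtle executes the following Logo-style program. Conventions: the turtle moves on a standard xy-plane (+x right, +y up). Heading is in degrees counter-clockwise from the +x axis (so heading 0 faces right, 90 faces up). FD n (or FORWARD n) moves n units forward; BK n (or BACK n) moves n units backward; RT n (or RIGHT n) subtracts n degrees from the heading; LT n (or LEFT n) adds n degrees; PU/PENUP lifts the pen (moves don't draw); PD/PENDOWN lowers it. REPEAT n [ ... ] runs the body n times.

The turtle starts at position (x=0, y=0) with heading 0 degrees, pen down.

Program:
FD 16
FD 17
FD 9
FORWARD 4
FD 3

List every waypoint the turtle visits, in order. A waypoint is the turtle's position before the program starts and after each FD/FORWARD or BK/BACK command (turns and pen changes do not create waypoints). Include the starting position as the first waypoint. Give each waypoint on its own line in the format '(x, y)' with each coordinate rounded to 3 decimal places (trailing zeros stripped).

Executing turtle program step by step:
Start: pos=(0,0), heading=0, pen down
FD 16: (0,0) -> (16,0) [heading=0, draw]
FD 17: (16,0) -> (33,0) [heading=0, draw]
FD 9: (33,0) -> (42,0) [heading=0, draw]
FD 4: (42,0) -> (46,0) [heading=0, draw]
FD 3: (46,0) -> (49,0) [heading=0, draw]
Final: pos=(49,0), heading=0, 5 segment(s) drawn
Waypoints (6 total):
(0, 0)
(16, 0)
(33, 0)
(42, 0)
(46, 0)
(49, 0)

Answer: (0, 0)
(16, 0)
(33, 0)
(42, 0)
(46, 0)
(49, 0)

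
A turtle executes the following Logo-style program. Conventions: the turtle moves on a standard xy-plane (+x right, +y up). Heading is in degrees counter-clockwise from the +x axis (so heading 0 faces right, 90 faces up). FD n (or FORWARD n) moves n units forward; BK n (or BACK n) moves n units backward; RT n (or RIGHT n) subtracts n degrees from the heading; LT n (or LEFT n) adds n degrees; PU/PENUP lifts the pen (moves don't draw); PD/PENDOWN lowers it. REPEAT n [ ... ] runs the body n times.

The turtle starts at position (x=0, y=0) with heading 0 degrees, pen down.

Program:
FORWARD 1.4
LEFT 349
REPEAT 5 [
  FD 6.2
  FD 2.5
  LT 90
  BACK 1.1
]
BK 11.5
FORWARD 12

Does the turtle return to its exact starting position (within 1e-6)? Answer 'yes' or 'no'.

Answer: no

Derivation:
Executing turtle program step by step:
Start: pos=(0,0), heading=0, pen down
FD 1.4: (0,0) -> (1.4,0) [heading=0, draw]
LT 349: heading 0 -> 349
REPEAT 5 [
  -- iteration 1/5 --
  FD 6.2: (1.4,0) -> (7.486,-1.183) [heading=349, draw]
  FD 2.5: (7.486,-1.183) -> (9.94,-1.66) [heading=349, draw]
  LT 90: heading 349 -> 79
  BK 1.1: (9.94,-1.66) -> (9.73,-2.74) [heading=79, draw]
  -- iteration 2/5 --
  FD 6.2: (9.73,-2.74) -> (10.913,3.346) [heading=79, draw]
  FD 2.5: (10.913,3.346) -> (11.39,5.8) [heading=79, draw]
  LT 90: heading 79 -> 169
  BK 1.1: (11.39,5.8) -> (12.47,5.59) [heading=169, draw]
  -- iteration 3/5 --
  FD 6.2: (12.47,5.59) -> (6.384,6.773) [heading=169, draw]
  FD 2.5: (6.384,6.773) -> (3.93,7.25) [heading=169, draw]
  LT 90: heading 169 -> 259
  BK 1.1: (3.93,7.25) -> (4.14,8.33) [heading=259, draw]
  -- iteration 4/5 --
  FD 6.2: (4.14,8.33) -> (2.957,2.244) [heading=259, draw]
  FD 2.5: (2.957,2.244) -> (2.48,-0.21) [heading=259, draw]
  LT 90: heading 259 -> 349
  BK 1.1: (2.48,-0.21) -> (1.4,0) [heading=349, draw]
  -- iteration 5/5 --
  FD 6.2: (1.4,0) -> (7.486,-1.183) [heading=349, draw]
  FD 2.5: (7.486,-1.183) -> (9.94,-1.66) [heading=349, draw]
  LT 90: heading 349 -> 79
  BK 1.1: (9.94,-1.66) -> (9.73,-2.74) [heading=79, draw]
]
BK 11.5: (9.73,-2.74) -> (7.536,-14.029) [heading=79, draw]
FD 12: (7.536,-14.029) -> (9.826,-2.249) [heading=79, draw]
Final: pos=(9.826,-2.249), heading=79, 18 segment(s) drawn

Start position: (0, 0)
Final position: (9.826, -2.249)
Distance = 10.08; >= 1e-6 -> NOT closed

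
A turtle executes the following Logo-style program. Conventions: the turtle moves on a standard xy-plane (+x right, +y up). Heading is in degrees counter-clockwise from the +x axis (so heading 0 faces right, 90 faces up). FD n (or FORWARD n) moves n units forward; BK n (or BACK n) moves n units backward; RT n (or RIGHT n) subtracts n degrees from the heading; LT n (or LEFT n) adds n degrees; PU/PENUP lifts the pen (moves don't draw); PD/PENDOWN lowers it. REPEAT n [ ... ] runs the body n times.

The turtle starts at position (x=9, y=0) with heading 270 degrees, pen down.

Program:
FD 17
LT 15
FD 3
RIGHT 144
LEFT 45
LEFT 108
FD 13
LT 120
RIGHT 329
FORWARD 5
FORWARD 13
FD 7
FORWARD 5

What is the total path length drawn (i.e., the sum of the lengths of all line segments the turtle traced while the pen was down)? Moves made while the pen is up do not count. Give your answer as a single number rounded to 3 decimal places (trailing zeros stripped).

Executing turtle program step by step:
Start: pos=(9,0), heading=270, pen down
FD 17: (9,0) -> (9,-17) [heading=270, draw]
LT 15: heading 270 -> 285
FD 3: (9,-17) -> (9.776,-19.898) [heading=285, draw]
RT 144: heading 285 -> 141
LT 45: heading 141 -> 186
LT 108: heading 186 -> 294
FD 13: (9.776,-19.898) -> (15.064,-31.774) [heading=294, draw]
LT 120: heading 294 -> 54
RT 329: heading 54 -> 85
FD 5: (15.064,-31.774) -> (15.5,-26.793) [heading=85, draw]
FD 13: (15.5,-26.793) -> (16.633,-13.842) [heading=85, draw]
FD 7: (16.633,-13.842) -> (17.243,-6.869) [heading=85, draw]
FD 5: (17.243,-6.869) -> (17.679,-1.888) [heading=85, draw]
Final: pos=(17.679,-1.888), heading=85, 7 segment(s) drawn

Segment lengths:
  seg 1: (9,0) -> (9,-17), length = 17
  seg 2: (9,-17) -> (9.776,-19.898), length = 3
  seg 3: (9.776,-19.898) -> (15.064,-31.774), length = 13
  seg 4: (15.064,-31.774) -> (15.5,-26.793), length = 5
  seg 5: (15.5,-26.793) -> (16.633,-13.842), length = 13
  seg 6: (16.633,-13.842) -> (17.243,-6.869), length = 7
  seg 7: (17.243,-6.869) -> (17.679,-1.888), length = 5
Total = 63

Answer: 63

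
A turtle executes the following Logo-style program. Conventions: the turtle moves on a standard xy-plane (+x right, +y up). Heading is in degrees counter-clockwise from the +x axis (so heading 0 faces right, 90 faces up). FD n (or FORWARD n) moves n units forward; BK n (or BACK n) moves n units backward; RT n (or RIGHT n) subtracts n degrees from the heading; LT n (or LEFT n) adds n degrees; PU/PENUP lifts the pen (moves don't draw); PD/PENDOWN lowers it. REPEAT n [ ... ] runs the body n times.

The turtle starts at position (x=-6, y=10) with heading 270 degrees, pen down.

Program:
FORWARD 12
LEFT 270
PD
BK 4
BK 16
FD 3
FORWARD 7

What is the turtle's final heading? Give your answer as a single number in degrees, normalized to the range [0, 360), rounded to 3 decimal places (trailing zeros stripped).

Answer: 180

Derivation:
Executing turtle program step by step:
Start: pos=(-6,10), heading=270, pen down
FD 12: (-6,10) -> (-6,-2) [heading=270, draw]
LT 270: heading 270 -> 180
PD: pen down
BK 4: (-6,-2) -> (-2,-2) [heading=180, draw]
BK 16: (-2,-2) -> (14,-2) [heading=180, draw]
FD 3: (14,-2) -> (11,-2) [heading=180, draw]
FD 7: (11,-2) -> (4,-2) [heading=180, draw]
Final: pos=(4,-2), heading=180, 5 segment(s) drawn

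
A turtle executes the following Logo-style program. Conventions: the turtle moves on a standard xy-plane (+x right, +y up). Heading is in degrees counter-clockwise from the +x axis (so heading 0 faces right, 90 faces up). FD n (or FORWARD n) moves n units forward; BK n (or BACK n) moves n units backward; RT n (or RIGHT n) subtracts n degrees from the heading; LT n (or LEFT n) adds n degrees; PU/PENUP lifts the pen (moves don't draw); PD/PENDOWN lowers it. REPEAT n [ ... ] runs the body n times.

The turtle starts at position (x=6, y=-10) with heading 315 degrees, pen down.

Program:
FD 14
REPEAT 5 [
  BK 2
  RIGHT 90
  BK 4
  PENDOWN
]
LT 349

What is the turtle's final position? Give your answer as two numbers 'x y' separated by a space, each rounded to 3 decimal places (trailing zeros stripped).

Answer: 17.314 -15.657

Derivation:
Executing turtle program step by step:
Start: pos=(6,-10), heading=315, pen down
FD 14: (6,-10) -> (15.899,-19.899) [heading=315, draw]
REPEAT 5 [
  -- iteration 1/5 --
  BK 2: (15.899,-19.899) -> (14.485,-18.485) [heading=315, draw]
  RT 90: heading 315 -> 225
  BK 4: (14.485,-18.485) -> (17.314,-15.657) [heading=225, draw]
  PD: pen down
  -- iteration 2/5 --
  BK 2: (17.314,-15.657) -> (18.728,-14.243) [heading=225, draw]
  RT 90: heading 225 -> 135
  BK 4: (18.728,-14.243) -> (21.556,-17.071) [heading=135, draw]
  PD: pen down
  -- iteration 3/5 --
  BK 2: (21.556,-17.071) -> (22.971,-18.485) [heading=135, draw]
  RT 90: heading 135 -> 45
  BK 4: (22.971,-18.485) -> (20.142,-21.314) [heading=45, draw]
  PD: pen down
  -- iteration 4/5 --
  BK 2: (20.142,-21.314) -> (18.728,-22.728) [heading=45, draw]
  RT 90: heading 45 -> 315
  BK 4: (18.728,-22.728) -> (15.899,-19.899) [heading=315, draw]
  PD: pen down
  -- iteration 5/5 --
  BK 2: (15.899,-19.899) -> (14.485,-18.485) [heading=315, draw]
  RT 90: heading 315 -> 225
  BK 4: (14.485,-18.485) -> (17.314,-15.657) [heading=225, draw]
  PD: pen down
]
LT 349: heading 225 -> 214
Final: pos=(17.314,-15.657), heading=214, 11 segment(s) drawn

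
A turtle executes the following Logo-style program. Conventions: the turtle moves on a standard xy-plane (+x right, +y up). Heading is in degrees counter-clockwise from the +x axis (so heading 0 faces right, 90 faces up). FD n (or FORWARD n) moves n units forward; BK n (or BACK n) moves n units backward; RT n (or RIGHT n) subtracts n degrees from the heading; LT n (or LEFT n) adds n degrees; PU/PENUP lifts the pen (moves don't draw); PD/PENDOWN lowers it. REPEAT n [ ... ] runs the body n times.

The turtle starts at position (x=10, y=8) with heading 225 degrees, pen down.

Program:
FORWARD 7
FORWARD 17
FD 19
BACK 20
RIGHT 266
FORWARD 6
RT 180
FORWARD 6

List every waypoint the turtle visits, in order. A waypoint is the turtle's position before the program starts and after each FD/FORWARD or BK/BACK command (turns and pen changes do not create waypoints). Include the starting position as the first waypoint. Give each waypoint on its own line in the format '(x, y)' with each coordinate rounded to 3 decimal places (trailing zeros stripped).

Answer: (10, 8)
(5.05, 3.05)
(-6.971, -8.971)
(-20.406, -22.406)
(-6.263, -8.263)
(-1.735, -12.2)
(-6.263, -8.263)

Derivation:
Executing turtle program step by step:
Start: pos=(10,8), heading=225, pen down
FD 7: (10,8) -> (5.05,3.05) [heading=225, draw]
FD 17: (5.05,3.05) -> (-6.971,-8.971) [heading=225, draw]
FD 19: (-6.971,-8.971) -> (-20.406,-22.406) [heading=225, draw]
BK 20: (-20.406,-22.406) -> (-6.263,-8.263) [heading=225, draw]
RT 266: heading 225 -> 319
FD 6: (-6.263,-8.263) -> (-1.735,-12.2) [heading=319, draw]
RT 180: heading 319 -> 139
FD 6: (-1.735,-12.2) -> (-6.263,-8.263) [heading=139, draw]
Final: pos=(-6.263,-8.263), heading=139, 6 segment(s) drawn
Waypoints (7 total):
(10, 8)
(5.05, 3.05)
(-6.971, -8.971)
(-20.406, -22.406)
(-6.263, -8.263)
(-1.735, -12.2)
(-6.263, -8.263)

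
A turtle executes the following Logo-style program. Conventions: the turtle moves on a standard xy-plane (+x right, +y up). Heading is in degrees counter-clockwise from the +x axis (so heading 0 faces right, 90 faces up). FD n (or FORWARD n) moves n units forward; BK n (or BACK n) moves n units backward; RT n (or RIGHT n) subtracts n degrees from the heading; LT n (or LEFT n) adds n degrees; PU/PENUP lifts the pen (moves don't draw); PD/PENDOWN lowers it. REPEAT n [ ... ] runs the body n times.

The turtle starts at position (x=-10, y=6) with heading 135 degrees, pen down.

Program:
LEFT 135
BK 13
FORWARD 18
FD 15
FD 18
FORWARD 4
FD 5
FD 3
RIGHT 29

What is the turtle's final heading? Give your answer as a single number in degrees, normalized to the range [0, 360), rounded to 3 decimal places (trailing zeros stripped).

Answer: 241

Derivation:
Executing turtle program step by step:
Start: pos=(-10,6), heading=135, pen down
LT 135: heading 135 -> 270
BK 13: (-10,6) -> (-10,19) [heading=270, draw]
FD 18: (-10,19) -> (-10,1) [heading=270, draw]
FD 15: (-10,1) -> (-10,-14) [heading=270, draw]
FD 18: (-10,-14) -> (-10,-32) [heading=270, draw]
FD 4: (-10,-32) -> (-10,-36) [heading=270, draw]
FD 5: (-10,-36) -> (-10,-41) [heading=270, draw]
FD 3: (-10,-41) -> (-10,-44) [heading=270, draw]
RT 29: heading 270 -> 241
Final: pos=(-10,-44), heading=241, 7 segment(s) drawn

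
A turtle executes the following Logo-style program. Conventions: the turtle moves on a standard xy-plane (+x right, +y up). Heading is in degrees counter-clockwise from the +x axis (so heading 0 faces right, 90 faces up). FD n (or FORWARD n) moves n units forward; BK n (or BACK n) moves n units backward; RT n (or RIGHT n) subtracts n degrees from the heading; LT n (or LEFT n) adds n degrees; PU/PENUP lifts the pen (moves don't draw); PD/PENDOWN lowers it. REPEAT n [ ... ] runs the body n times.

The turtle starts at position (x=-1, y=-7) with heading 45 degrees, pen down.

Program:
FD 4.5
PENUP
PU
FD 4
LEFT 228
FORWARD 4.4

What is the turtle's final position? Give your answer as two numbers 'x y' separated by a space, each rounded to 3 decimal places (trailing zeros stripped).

Answer: 5.241 -5.384

Derivation:
Executing turtle program step by step:
Start: pos=(-1,-7), heading=45, pen down
FD 4.5: (-1,-7) -> (2.182,-3.818) [heading=45, draw]
PU: pen up
PU: pen up
FD 4: (2.182,-3.818) -> (5.01,-0.99) [heading=45, move]
LT 228: heading 45 -> 273
FD 4.4: (5.01,-0.99) -> (5.241,-5.384) [heading=273, move]
Final: pos=(5.241,-5.384), heading=273, 1 segment(s) drawn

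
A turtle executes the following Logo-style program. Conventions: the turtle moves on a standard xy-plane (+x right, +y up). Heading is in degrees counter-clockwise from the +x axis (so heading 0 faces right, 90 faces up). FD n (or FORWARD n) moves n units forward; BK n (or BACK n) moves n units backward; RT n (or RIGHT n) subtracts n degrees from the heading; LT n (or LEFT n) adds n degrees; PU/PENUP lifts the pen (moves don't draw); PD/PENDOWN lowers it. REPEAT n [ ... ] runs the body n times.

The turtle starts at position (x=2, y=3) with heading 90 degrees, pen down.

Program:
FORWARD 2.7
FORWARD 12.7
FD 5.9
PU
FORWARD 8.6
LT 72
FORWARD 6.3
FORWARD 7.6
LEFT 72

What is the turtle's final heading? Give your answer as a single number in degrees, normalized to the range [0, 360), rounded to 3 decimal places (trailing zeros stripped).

Executing turtle program step by step:
Start: pos=(2,3), heading=90, pen down
FD 2.7: (2,3) -> (2,5.7) [heading=90, draw]
FD 12.7: (2,5.7) -> (2,18.4) [heading=90, draw]
FD 5.9: (2,18.4) -> (2,24.3) [heading=90, draw]
PU: pen up
FD 8.6: (2,24.3) -> (2,32.9) [heading=90, move]
LT 72: heading 90 -> 162
FD 6.3: (2,32.9) -> (-3.992,34.847) [heading=162, move]
FD 7.6: (-3.992,34.847) -> (-11.22,37.195) [heading=162, move]
LT 72: heading 162 -> 234
Final: pos=(-11.22,37.195), heading=234, 3 segment(s) drawn

Answer: 234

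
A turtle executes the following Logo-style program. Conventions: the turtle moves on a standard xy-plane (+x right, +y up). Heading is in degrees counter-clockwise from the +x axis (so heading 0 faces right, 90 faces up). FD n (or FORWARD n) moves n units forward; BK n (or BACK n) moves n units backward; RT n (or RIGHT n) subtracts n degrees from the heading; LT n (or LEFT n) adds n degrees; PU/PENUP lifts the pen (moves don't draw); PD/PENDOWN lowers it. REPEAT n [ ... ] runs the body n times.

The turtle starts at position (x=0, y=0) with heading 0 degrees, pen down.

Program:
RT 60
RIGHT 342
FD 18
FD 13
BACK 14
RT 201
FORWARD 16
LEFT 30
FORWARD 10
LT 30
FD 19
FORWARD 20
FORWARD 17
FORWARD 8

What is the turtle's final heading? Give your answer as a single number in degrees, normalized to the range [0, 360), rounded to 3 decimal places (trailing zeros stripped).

Answer: 177

Derivation:
Executing turtle program step by step:
Start: pos=(0,0), heading=0, pen down
RT 60: heading 0 -> 300
RT 342: heading 300 -> 318
FD 18: (0,0) -> (13.377,-12.044) [heading=318, draw]
FD 13: (13.377,-12.044) -> (23.037,-20.743) [heading=318, draw]
BK 14: (23.037,-20.743) -> (12.633,-11.375) [heading=318, draw]
RT 201: heading 318 -> 117
FD 16: (12.633,-11.375) -> (5.37,2.881) [heading=117, draw]
LT 30: heading 117 -> 147
FD 10: (5.37,2.881) -> (-3.017,8.327) [heading=147, draw]
LT 30: heading 147 -> 177
FD 19: (-3.017,8.327) -> (-21.991,9.322) [heading=177, draw]
FD 20: (-21.991,9.322) -> (-41.964,10.368) [heading=177, draw]
FD 17: (-41.964,10.368) -> (-58.94,11.258) [heading=177, draw]
FD 8: (-58.94,11.258) -> (-66.929,11.677) [heading=177, draw]
Final: pos=(-66.929,11.677), heading=177, 9 segment(s) drawn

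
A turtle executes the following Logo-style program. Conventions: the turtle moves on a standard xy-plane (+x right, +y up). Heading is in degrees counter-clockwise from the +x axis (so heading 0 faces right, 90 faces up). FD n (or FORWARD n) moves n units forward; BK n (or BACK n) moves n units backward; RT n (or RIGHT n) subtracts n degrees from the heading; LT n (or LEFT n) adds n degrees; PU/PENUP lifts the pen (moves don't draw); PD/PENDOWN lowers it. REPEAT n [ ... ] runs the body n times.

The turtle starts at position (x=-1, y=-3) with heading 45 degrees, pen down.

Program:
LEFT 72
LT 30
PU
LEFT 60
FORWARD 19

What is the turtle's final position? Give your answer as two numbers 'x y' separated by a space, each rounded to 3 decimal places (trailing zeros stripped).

Executing turtle program step by step:
Start: pos=(-1,-3), heading=45, pen down
LT 72: heading 45 -> 117
LT 30: heading 117 -> 147
PU: pen up
LT 60: heading 147 -> 207
FD 19: (-1,-3) -> (-17.929,-11.626) [heading=207, move]
Final: pos=(-17.929,-11.626), heading=207, 0 segment(s) drawn

Answer: -17.929 -11.626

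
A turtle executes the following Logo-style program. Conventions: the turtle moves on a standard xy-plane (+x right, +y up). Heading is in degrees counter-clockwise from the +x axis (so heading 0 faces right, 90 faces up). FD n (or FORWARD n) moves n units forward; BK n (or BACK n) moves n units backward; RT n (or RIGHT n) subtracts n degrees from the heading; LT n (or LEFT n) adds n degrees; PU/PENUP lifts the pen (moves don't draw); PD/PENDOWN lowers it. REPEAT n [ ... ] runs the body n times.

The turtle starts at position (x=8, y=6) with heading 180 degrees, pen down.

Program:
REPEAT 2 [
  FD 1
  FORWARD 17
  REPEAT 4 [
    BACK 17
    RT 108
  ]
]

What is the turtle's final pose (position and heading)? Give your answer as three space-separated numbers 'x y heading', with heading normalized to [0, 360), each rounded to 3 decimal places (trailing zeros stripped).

Executing turtle program step by step:
Start: pos=(8,6), heading=180, pen down
REPEAT 2 [
  -- iteration 1/2 --
  FD 1: (8,6) -> (7,6) [heading=180, draw]
  FD 17: (7,6) -> (-10,6) [heading=180, draw]
  REPEAT 4 [
    -- iteration 1/4 --
    BK 17: (-10,6) -> (7,6) [heading=180, draw]
    RT 108: heading 180 -> 72
    -- iteration 2/4 --
    BK 17: (7,6) -> (1.747,-10.168) [heading=72, draw]
    RT 108: heading 72 -> 324
    -- iteration 3/4 --
    BK 17: (1.747,-10.168) -> (-12.007,-0.176) [heading=324, draw]
    RT 108: heading 324 -> 216
    -- iteration 4/4 --
    BK 17: (-12.007,-0.176) -> (1.747,9.817) [heading=216, draw]
    RT 108: heading 216 -> 108
  ]
  -- iteration 2/2 --
  FD 1: (1.747,9.817) -> (1.438,10.768) [heading=108, draw]
  FD 17: (1.438,10.768) -> (-3.816,26.936) [heading=108, draw]
  REPEAT 4 [
    -- iteration 1/4 --
    BK 17: (-3.816,26.936) -> (1.438,10.768) [heading=108, draw]
    RT 108: heading 108 -> 0
    -- iteration 2/4 --
    BK 17: (1.438,10.768) -> (-15.562,10.768) [heading=0, draw]
    RT 108: heading 0 -> 252
    -- iteration 3/4 --
    BK 17: (-15.562,10.768) -> (-10.309,26.936) [heading=252, draw]
    RT 108: heading 252 -> 144
    -- iteration 4/4 --
    BK 17: (-10.309,26.936) -> (3.444,16.943) [heading=144, draw]
    RT 108: heading 144 -> 36
  ]
]
Final: pos=(3.444,16.943), heading=36, 12 segment(s) drawn

Answer: 3.444 16.943 36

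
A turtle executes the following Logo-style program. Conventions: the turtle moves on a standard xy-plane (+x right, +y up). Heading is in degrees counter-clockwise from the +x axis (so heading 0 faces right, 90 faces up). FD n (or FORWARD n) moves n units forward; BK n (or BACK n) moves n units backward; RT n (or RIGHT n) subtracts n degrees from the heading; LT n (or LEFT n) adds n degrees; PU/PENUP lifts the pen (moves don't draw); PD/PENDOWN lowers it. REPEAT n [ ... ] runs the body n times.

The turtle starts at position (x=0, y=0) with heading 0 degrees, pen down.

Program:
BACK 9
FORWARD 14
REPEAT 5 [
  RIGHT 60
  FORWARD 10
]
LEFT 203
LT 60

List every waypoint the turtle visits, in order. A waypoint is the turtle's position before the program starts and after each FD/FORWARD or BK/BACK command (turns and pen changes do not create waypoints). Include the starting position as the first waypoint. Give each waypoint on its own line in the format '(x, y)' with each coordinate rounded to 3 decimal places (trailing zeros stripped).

Executing turtle program step by step:
Start: pos=(0,0), heading=0, pen down
BK 9: (0,0) -> (-9,0) [heading=0, draw]
FD 14: (-9,0) -> (5,0) [heading=0, draw]
REPEAT 5 [
  -- iteration 1/5 --
  RT 60: heading 0 -> 300
  FD 10: (5,0) -> (10,-8.66) [heading=300, draw]
  -- iteration 2/5 --
  RT 60: heading 300 -> 240
  FD 10: (10,-8.66) -> (5,-17.321) [heading=240, draw]
  -- iteration 3/5 --
  RT 60: heading 240 -> 180
  FD 10: (5,-17.321) -> (-5,-17.321) [heading=180, draw]
  -- iteration 4/5 --
  RT 60: heading 180 -> 120
  FD 10: (-5,-17.321) -> (-10,-8.66) [heading=120, draw]
  -- iteration 5/5 --
  RT 60: heading 120 -> 60
  FD 10: (-10,-8.66) -> (-5,0) [heading=60, draw]
]
LT 203: heading 60 -> 263
LT 60: heading 263 -> 323
Final: pos=(-5,0), heading=323, 7 segment(s) drawn
Waypoints (8 total):
(0, 0)
(-9, 0)
(5, 0)
(10, -8.66)
(5, -17.321)
(-5, -17.321)
(-10, -8.66)
(-5, 0)

Answer: (0, 0)
(-9, 0)
(5, 0)
(10, -8.66)
(5, -17.321)
(-5, -17.321)
(-10, -8.66)
(-5, 0)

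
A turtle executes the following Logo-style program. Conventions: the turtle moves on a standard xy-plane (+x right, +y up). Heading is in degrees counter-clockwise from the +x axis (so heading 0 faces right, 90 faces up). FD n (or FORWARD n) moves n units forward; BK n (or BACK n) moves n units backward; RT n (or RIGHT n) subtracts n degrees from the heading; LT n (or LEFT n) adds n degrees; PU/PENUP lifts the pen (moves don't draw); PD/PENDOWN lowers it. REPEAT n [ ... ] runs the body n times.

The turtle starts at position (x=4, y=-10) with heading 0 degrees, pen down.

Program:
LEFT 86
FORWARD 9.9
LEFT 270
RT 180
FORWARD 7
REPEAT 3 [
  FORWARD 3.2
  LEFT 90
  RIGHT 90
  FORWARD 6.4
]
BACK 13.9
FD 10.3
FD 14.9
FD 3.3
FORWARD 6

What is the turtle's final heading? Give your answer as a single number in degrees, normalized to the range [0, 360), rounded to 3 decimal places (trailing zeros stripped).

Executing turtle program step by step:
Start: pos=(4,-10), heading=0, pen down
LT 86: heading 0 -> 86
FD 9.9: (4,-10) -> (4.691,-0.124) [heading=86, draw]
LT 270: heading 86 -> 356
RT 180: heading 356 -> 176
FD 7: (4.691,-0.124) -> (-2.292,0.364) [heading=176, draw]
REPEAT 3 [
  -- iteration 1/3 --
  FD 3.2: (-2.292,0.364) -> (-5.485,0.587) [heading=176, draw]
  LT 90: heading 176 -> 266
  RT 90: heading 266 -> 176
  FD 6.4: (-5.485,0.587) -> (-11.869,1.034) [heading=176, draw]
  -- iteration 2/3 --
  FD 3.2: (-11.869,1.034) -> (-15.061,1.257) [heading=176, draw]
  LT 90: heading 176 -> 266
  RT 90: heading 266 -> 176
  FD 6.4: (-15.061,1.257) -> (-21.446,1.704) [heading=176, draw]
  -- iteration 3/3 --
  FD 3.2: (-21.446,1.704) -> (-24.638,1.927) [heading=176, draw]
  LT 90: heading 176 -> 266
  RT 90: heading 266 -> 176
  FD 6.4: (-24.638,1.927) -> (-31.022,2.373) [heading=176, draw]
]
BK 13.9: (-31.022,2.373) -> (-17.156,1.404) [heading=176, draw]
FD 10.3: (-17.156,1.404) -> (-27.431,2.122) [heading=176, draw]
FD 14.9: (-27.431,2.122) -> (-42.295,3.161) [heading=176, draw]
FD 3.3: (-42.295,3.161) -> (-45.587,3.392) [heading=176, draw]
FD 6: (-45.587,3.392) -> (-51.572,3.81) [heading=176, draw]
Final: pos=(-51.572,3.81), heading=176, 13 segment(s) drawn

Answer: 176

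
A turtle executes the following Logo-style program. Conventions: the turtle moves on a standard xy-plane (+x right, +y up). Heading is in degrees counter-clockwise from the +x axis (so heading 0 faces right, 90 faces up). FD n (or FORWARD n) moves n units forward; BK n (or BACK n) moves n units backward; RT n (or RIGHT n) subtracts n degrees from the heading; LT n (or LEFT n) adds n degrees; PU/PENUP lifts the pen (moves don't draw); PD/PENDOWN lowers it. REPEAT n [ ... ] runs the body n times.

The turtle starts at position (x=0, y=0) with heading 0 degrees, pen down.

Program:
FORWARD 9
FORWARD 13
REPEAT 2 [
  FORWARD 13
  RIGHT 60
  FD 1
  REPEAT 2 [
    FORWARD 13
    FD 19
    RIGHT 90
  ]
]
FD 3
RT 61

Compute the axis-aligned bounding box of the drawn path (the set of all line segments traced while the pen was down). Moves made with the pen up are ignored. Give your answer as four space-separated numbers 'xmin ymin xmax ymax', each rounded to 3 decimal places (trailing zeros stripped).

Executing turtle program step by step:
Start: pos=(0,0), heading=0, pen down
FD 9: (0,0) -> (9,0) [heading=0, draw]
FD 13: (9,0) -> (22,0) [heading=0, draw]
REPEAT 2 [
  -- iteration 1/2 --
  FD 13: (22,0) -> (35,0) [heading=0, draw]
  RT 60: heading 0 -> 300
  FD 1: (35,0) -> (35.5,-0.866) [heading=300, draw]
  REPEAT 2 [
    -- iteration 1/2 --
    FD 13: (35.5,-0.866) -> (42,-12.124) [heading=300, draw]
    FD 19: (42,-12.124) -> (51.5,-28.579) [heading=300, draw]
    RT 90: heading 300 -> 210
    -- iteration 2/2 --
    FD 13: (51.5,-28.579) -> (40.242,-35.079) [heading=210, draw]
    FD 19: (40.242,-35.079) -> (23.787,-44.579) [heading=210, draw]
    RT 90: heading 210 -> 120
  ]
  -- iteration 2/2 --
  FD 13: (23.787,-44.579) -> (17.287,-33.321) [heading=120, draw]
  RT 60: heading 120 -> 60
  FD 1: (17.287,-33.321) -> (17.787,-32.454) [heading=60, draw]
  REPEAT 2 [
    -- iteration 1/2 --
    FD 13: (17.787,-32.454) -> (24.287,-21.196) [heading=60, draw]
    FD 19: (24.287,-21.196) -> (33.787,-4.742) [heading=60, draw]
    RT 90: heading 60 -> 330
    -- iteration 2/2 --
    FD 13: (33.787,-4.742) -> (45.046,-11.242) [heading=330, draw]
    FD 19: (45.046,-11.242) -> (61.5,-20.742) [heading=330, draw]
    RT 90: heading 330 -> 240
  ]
]
FD 3: (61.5,-20.742) -> (60,-23.34) [heading=240, draw]
RT 61: heading 240 -> 179
Final: pos=(60,-23.34), heading=179, 15 segment(s) drawn

Segment endpoints: x in {0, 9, 17.287, 17.787, 22, 23.787, 24.287, 33.787, 35, 35.5, 40.242, 42, 45.046, 51.5, 60, 61.5}, y in {-44.579, -35.079, -33.321, -32.454, -28.579, -23.34, -21.196, -20.742, -12.124, -11.242, -4.742, -0.866, 0}
xmin=0, ymin=-44.579, xmax=61.5, ymax=0

Answer: 0 -44.579 61.5 0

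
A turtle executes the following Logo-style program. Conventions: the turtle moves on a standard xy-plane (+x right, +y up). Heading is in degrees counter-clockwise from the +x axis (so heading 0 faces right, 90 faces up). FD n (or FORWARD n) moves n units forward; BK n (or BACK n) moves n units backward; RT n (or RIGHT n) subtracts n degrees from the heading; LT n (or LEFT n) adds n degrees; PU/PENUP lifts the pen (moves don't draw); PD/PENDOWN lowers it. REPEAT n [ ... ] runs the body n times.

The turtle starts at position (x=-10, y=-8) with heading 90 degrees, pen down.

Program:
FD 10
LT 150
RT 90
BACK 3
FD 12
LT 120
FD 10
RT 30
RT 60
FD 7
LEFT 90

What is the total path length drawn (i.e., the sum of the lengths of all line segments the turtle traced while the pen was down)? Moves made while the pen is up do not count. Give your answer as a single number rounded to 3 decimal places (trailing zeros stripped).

Answer: 42

Derivation:
Executing turtle program step by step:
Start: pos=(-10,-8), heading=90, pen down
FD 10: (-10,-8) -> (-10,2) [heading=90, draw]
LT 150: heading 90 -> 240
RT 90: heading 240 -> 150
BK 3: (-10,2) -> (-7.402,0.5) [heading=150, draw]
FD 12: (-7.402,0.5) -> (-17.794,6.5) [heading=150, draw]
LT 120: heading 150 -> 270
FD 10: (-17.794,6.5) -> (-17.794,-3.5) [heading=270, draw]
RT 30: heading 270 -> 240
RT 60: heading 240 -> 180
FD 7: (-17.794,-3.5) -> (-24.794,-3.5) [heading=180, draw]
LT 90: heading 180 -> 270
Final: pos=(-24.794,-3.5), heading=270, 5 segment(s) drawn

Segment lengths:
  seg 1: (-10,-8) -> (-10,2), length = 10
  seg 2: (-10,2) -> (-7.402,0.5), length = 3
  seg 3: (-7.402,0.5) -> (-17.794,6.5), length = 12
  seg 4: (-17.794,6.5) -> (-17.794,-3.5), length = 10
  seg 5: (-17.794,-3.5) -> (-24.794,-3.5), length = 7
Total = 42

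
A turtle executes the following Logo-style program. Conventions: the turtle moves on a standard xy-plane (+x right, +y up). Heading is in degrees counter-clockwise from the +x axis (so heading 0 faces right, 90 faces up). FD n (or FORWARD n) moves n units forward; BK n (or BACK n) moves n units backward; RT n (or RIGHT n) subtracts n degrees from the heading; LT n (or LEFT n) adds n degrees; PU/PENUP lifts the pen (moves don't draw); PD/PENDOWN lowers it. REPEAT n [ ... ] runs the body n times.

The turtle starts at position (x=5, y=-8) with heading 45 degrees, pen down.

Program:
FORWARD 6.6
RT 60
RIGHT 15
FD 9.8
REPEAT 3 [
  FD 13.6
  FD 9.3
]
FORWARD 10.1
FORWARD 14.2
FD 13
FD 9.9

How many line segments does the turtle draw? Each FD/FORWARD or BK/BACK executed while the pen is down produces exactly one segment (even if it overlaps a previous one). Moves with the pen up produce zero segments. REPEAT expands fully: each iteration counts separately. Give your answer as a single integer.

Executing turtle program step by step:
Start: pos=(5,-8), heading=45, pen down
FD 6.6: (5,-8) -> (9.667,-3.333) [heading=45, draw]
RT 60: heading 45 -> 345
RT 15: heading 345 -> 330
FD 9.8: (9.667,-3.333) -> (18.154,-8.233) [heading=330, draw]
REPEAT 3 [
  -- iteration 1/3 --
  FD 13.6: (18.154,-8.233) -> (29.932,-15.033) [heading=330, draw]
  FD 9.3: (29.932,-15.033) -> (37.986,-19.683) [heading=330, draw]
  -- iteration 2/3 --
  FD 13.6: (37.986,-19.683) -> (49.764,-26.483) [heading=330, draw]
  FD 9.3: (49.764,-26.483) -> (57.818,-31.133) [heading=330, draw]
  -- iteration 3/3 --
  FD 13.6: (57.818,-31.133) -> (69.596,-37.933) [heading=330, draw]
  FD 9.3: (69.596,-37.933) -> (77.65,-42.583) [heading=330, draw]
]
FD 10.1: (77.65,-42.583) -> (86.397,-47.633) [heading=330, draw]
FD 14.2: (86.397,-47.633) -> (98.694,-54.733) [heading=330, draw]
FD 13: (98.694,-54.733) -> (109.953,-61.233) [heading=330, draw]
FD 9.9: (109.953,-61.233) -> (118.526,-66.183) [heading=330, draw]
Final: pos=(118.526,-66.183), heading=330, 12 segment(s) drawn
Segments drawn: 12

Answer: 12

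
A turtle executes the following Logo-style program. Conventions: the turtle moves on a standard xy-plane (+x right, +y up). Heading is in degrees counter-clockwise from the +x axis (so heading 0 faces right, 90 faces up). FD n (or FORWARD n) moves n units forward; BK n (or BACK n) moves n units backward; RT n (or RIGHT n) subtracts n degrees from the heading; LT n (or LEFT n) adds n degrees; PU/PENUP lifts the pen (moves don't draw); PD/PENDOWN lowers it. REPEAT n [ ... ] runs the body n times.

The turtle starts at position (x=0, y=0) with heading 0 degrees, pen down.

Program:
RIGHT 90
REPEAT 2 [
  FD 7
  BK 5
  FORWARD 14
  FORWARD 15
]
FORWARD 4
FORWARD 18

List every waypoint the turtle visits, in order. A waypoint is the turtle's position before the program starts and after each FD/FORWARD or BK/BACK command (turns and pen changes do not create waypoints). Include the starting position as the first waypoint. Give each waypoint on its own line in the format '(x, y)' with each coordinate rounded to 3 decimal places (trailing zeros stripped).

Executing turtle program step by step:
Start: pos=(0,0), heading=0, pen down
RT 90: heading 0 -> 270
REPEAT 2 [
  -- iteration 1/2 --
  FD 7: (0,0) -> (0,-7) [heading=270, draw]
  BK 5: (0,-7) -> (0,-2) [heading=270, draw]
  FD 14: (0,-2) -> (0,-16) [heading=270, draw]
  FD 15: (0,-16) -> (0,-31) [heading=270, draw]
  -- iteration 2/2 --
  FD 7: (0,-31) -> (0,-38) [heading=270, draw]
  BK 5: (0,-38) -> (0,-33) [heading=270, draw]
  FD 14: (0,-33) -> (0,-47) [heading=270, draw]
  FD 15: (0,-47) -> (0,-62) [heading=270, draw]
]
FD 4: (0,-62) -> (0,-66) [heading=270, draw]
FD 18: (0,-66) -> (0,-84) [heading=270, draw]
Final: pos=(0,-84), heading=270, 10 segment(s) drawn
Waypoints (11 total):
(0, 0)
(0, -7)
(0, -2)
(0, -16)
(0, -31)
(0, -38)
(0, -33)
(0, -47)
(0, -62)
(0, -66)
(0, -84)

Answer: (0, 0)
(0, -7)
(0, -2)
(0, -16)
(0, -31)
(0, -38)
(0, -33)
(0, -47)
(0, -62)
(0, -66)
(0, -84)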